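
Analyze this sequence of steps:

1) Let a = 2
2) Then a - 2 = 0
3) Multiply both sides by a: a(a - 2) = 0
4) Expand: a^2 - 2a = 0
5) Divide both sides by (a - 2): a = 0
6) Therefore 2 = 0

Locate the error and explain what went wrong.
Step 5: Divide both sides by (a - 2): a = 0

Step 5 divides both sides by (a - 2). However, since a = 2, we have (a - 2) = 0. Division by zero is undefined, making this step invalid.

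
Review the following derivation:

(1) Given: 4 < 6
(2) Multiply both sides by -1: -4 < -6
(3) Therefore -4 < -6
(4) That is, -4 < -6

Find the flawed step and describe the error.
Step 2: Multiply both sides by -1: -4 < -6

Step 2 multiplies both sides by -1 but fails to reverse the inequality sign. When multiplying (or dividing) an inequality by a negative number, the direction must be reversed. Since 4 < 6, we should get -4 > -6, i.e., -4 > -6.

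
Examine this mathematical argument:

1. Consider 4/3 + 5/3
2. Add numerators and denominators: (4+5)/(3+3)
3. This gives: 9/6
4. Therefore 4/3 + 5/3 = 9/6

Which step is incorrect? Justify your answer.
Step 2: Add numerators and denominators: (4+5)/(3+3)

Step 2 incorrectly adds fractions by separately adding numerators and denominators. This is wrong. The correct method requires a common denominator: 4/3 + 5/3 = (4×3 + 5×3)/(3×3) = 27/9 = 3. The method used gives 9/6, which is different.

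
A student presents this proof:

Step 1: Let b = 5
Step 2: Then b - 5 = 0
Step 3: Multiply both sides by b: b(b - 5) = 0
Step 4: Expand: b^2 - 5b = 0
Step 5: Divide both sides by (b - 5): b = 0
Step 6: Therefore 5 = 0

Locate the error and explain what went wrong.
Step 5: Divide both sides by (b - 5): b = 0

Step 5 divides both sides by (b - 5). However, since b = 5, we have (b - 5) = 0. Division by zero is undefined, making this step invalid.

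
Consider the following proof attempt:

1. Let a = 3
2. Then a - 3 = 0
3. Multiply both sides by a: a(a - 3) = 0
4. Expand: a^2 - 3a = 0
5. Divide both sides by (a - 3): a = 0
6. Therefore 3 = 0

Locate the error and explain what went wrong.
Step 5: Divide both sides by (a - 3): a = 0

Step 5 divides both sides by (a - 3). However, since a = 3, we have (a - 3) = 0. Division by zero is undefined, making this step invalid.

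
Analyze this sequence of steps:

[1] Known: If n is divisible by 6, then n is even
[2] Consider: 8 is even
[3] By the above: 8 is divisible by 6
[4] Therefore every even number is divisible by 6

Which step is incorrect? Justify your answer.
Step 3: By the above: 8 is divisible by 6

Step 3 commits the fallacy of affirming the consequent. The known fact 'divisible by 6 → even' does NOT imply 'even → divisible by 6'. That would be the converse, which is false. For example, 8 is even but 8 ÷ 6 = 1.33, which is not an integer.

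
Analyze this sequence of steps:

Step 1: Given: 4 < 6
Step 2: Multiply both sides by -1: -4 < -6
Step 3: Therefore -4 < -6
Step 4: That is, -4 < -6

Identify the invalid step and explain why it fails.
Step 2: Multiply both sides by -1: -4 < -6

Step 2 multiplies both sides by -1 but fails to reverse the inequality sign. When multiplying (or dividing) an inequality by a negative number, the direction must be reversed. Since 4 < 6, we should get -4 > -6, i.e., -4 > -6.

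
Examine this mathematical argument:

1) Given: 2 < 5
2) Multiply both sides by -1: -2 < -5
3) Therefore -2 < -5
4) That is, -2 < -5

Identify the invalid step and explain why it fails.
Step 2: Multiply both sides by -1: -2 < -5

Step 2 multiplies both sides by -1 but fails to reverse the inequality sign. When multiplying (or dividing) an inequality by a negative number, the direction must be reversed. Since 2 < 5, we should get -2 > -5, i.e., -2 > -5.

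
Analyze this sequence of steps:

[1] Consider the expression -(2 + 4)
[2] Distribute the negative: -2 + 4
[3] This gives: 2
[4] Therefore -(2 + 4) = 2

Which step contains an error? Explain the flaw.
Step 2: Distribute the negative: -2 + 4

Step 2 incorrectly distributes the negative sign. The correct distribution is -(2 + 4) = -2 - 4 = -6. The negative must be applied to both terms, not just the first. The error treats -(2 + 4) as -2 + 4, which equals 2 instead of -6.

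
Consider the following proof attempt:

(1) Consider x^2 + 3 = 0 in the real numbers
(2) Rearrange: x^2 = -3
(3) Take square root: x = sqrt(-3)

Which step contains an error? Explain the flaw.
Step 3: Take square root: x = sqrt(-3)

Step 3 takes the square root of -3, which is negative. In the real number system, the square root of a negative number is undefined. The equation x^2 + 3 = 0 has no real solutions. Square roots of negative numbers only exist in the complex numbers.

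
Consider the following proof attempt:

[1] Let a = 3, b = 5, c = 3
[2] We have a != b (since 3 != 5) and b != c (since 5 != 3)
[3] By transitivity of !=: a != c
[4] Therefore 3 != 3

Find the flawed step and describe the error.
Step 3: By transitivity of !=: a != c

Step 3 incorrectly applies transitivity to the '!=' relation. Transitivity states: if a R b and b R c, then a R c. However, '!=' is not transitive. Counterexample: 3 != 5 and 5 != 3, but 3 = 3 (both equal 3). Transitivity holds for relations like <, <=, =, but not for !=.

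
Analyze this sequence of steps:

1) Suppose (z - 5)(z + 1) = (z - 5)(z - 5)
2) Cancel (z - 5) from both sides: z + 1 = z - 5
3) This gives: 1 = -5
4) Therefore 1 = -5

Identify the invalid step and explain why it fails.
Step 2: Cancel (z - 5) from both sides: z + 1 = z - 5

Step 2 cancels (z - 5) from both sides. This is only valid if (z - 5) ≠ 0, i.e., z ≠ 5. When z = 5, both sides equal zero regardless of the other factors. The correct approach requires considering z = 5 as a separate case.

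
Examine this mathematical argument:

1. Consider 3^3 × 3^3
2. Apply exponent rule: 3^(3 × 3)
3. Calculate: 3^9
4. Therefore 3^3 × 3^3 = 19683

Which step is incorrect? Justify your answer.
Step 2: Apply exponent rule: 3^(3 × 3)

Step 2 incorrectly states that a^b × a^c = a^(b×c). The correct rule is a^b × a^c = a^(b+c). The actual value is 3^3 × 3^3 = 3^6 = 729, not 3^9 = 19683.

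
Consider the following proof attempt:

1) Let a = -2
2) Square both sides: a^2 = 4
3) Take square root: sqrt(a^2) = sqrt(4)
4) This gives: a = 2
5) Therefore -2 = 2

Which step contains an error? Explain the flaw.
Step 4: This gives: a = 2

Step 4 incorrectly states that sqrt(a^2) = a. The correct identity is sqrt(a^2) = |a|. Since a = -2 < 0, we have sqrt(a^2) = |-2| = 2, not a = -2.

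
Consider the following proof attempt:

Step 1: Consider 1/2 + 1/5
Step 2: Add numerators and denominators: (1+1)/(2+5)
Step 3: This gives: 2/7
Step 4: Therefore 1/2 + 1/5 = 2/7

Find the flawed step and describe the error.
Step 2: Add numerators and denominators: (1+1)/(2+5)

Step 2 incorrectly adds fractions by separately adding numerators and denominators. This is wrong. The correct method requires a common denominator: 1/2 + 1/5 = (1×5 + 1×2)/(2×5) = 7/10 = 7/10. The method used gives 2/7, which is different.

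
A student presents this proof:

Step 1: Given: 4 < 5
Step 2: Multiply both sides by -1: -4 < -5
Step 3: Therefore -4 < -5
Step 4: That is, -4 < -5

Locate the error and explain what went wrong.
Step 2: Multiply both sides by -1: -4 < -5

Step 2 multiplies both sides by -1 but fails to reverse the inequality sign. When multiplying (or dividing) an inequality by a negative number, the direction must be reversed. Since 4 < 5, we should get -4 > -5, i.e., -4 > -5.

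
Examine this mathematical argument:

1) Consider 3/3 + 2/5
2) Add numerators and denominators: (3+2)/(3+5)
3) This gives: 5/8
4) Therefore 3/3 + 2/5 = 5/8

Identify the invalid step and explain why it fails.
Step 2: Add numerators and denominators: (3+2)/(3+5)

Step 2 incorrectly adds fractions by separately adding numerators and denominators. This is wrong. The correct method requires a common denominator: 3/3 + 2/5 = (3×5 + 2×3)/(3×5) = 21/15 = 7/5. The method used gives 5/8, which is different.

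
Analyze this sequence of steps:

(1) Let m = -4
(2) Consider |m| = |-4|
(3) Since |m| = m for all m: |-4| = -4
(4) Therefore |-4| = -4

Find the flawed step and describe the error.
Step 3: Since |m| = m for all m: |-4| = -4

Step 3 incorrectly states that |m| = m for all m. The correct definition is |m| = m when m >= 0, and |m| = -m when m < 0. Since -4 < 0, we have |-4| = -(-4) = 4, not -4.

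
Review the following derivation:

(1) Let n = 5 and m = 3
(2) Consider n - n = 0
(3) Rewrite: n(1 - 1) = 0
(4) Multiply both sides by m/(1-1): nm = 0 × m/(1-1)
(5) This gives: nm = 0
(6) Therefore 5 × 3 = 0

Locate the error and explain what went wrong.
Step 4: Multiply both sides by m/(1-1): nm = 0 × m/(1-1)

Step 4 multiplies both sides by m/(1-1). However, 1-1 = 0, so this is multiplication by m/0, which is undefined. We cannot multiply by an undefined expression.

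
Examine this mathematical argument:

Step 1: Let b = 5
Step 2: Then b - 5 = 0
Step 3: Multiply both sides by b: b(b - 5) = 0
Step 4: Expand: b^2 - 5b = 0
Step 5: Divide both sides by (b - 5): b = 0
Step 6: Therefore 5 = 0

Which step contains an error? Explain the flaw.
Step 5: Divide both sides by (b - 5): b = 0

Step 5 divides both sides by (b - 5). However, since b = 5, we have (b - 5) = 0. Division by zero is undefined, making this step invalid.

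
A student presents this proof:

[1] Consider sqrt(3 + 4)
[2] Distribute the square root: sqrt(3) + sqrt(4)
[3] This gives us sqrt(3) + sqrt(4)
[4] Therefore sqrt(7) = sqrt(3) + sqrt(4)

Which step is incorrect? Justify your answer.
Step 2: Distribute the square root: sqrt(3) + sqrt(4)

Step 2 incorrectly 'distributes' the square root over addition. The square root function does not distribute: sqrt(a + b) ≠ sqrt(a) + sqrt(b). In fact, sqrt(3 + 4) = sqrt(7) ≈ 2.6458, while sqrt(3) + sqrt(4) ≈ 3.7321.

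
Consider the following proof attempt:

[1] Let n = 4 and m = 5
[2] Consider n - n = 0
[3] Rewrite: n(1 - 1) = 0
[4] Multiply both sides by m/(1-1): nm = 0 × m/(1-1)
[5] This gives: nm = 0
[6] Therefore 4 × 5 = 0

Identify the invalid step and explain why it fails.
Step 4: Multiply both sides by m/(1-1): nm = 0 × m/(1-1)

Step 4 multiplies both sides by m/(1-1). However, 1-1 = 0, so this is multiplication by m/0, which is undefined. We cannot multiply by an undefined expression.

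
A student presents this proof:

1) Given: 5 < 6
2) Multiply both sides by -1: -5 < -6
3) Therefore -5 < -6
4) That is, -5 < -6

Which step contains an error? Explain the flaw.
Step 2: Multiply both sides by -1: -5 < -6

Step 2 multiplies both sides by -1 but fails to reverse the inequality sign. When multiplying (or dividing) an inequality by a negative number, the direction must be reversed. Since 5 < 6, we should get -5 > -6, i.e., -5 > -6.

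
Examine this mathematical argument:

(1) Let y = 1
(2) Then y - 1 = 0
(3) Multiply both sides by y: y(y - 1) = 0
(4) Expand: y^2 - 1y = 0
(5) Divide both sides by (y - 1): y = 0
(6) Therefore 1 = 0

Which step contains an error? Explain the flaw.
Step 5: Divide both sides by (y - 1): y = 0

Step 5 divides both sides by (y - 1). However, since y = 1, we have (y - 1) = 0. Division by zero is undefined, making this step invalid.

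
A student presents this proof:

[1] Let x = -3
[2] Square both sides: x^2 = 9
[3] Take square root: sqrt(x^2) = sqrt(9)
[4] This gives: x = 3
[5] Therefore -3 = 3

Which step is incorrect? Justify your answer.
Step 4: This gives: x = 3

Step 4 incorrectly states that sqrt(x^2) = x. The correct identity is sqrt(x^2) = |x|. Since x = -3 < 0, we have sqrt(x^2) = |-3| = 3, not x = -3.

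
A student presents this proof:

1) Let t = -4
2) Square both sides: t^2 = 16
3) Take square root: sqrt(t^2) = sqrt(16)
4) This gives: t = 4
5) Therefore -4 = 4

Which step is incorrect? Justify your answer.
Step 4: This gives: t = 4

Step 4 incorrectly states that sqrt(t^2) = t. The correct identity is sqrt(t^2) = |t|. Since t = -4 < 0, we have sqrt(t^2) = |-4| = 4, not t = -4.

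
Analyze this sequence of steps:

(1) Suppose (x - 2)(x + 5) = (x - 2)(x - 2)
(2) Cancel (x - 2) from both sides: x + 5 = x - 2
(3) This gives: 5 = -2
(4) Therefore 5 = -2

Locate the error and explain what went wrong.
Step 2: Cancel (x - 2) from both sides: x + 5 = x - 2

Step 2 cancels (x - 2) from both sides. This is only valid if (x - 2) ≠ 0, i.e., x ≠ 2. When x = 2, both sides equal zero regardless of the other factors. The correct approach requires considering x = 2 as a separate case.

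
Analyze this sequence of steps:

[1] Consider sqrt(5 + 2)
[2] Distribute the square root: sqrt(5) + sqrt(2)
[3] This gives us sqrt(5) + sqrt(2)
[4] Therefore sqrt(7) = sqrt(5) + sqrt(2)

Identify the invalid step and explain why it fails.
Step 2: Distribute the square root: sqrt(5) + sqrt(2)

Step 2 incorrectly 'distributes' the square root over addition. The square root function does not distribute: sqrt(a + b) ≠ sqrt(a) + sqrt(b). In fact, sqrt(5 + 2) = sqrt(7) ≈ 2.6458, while sqrt(5) + sqrt(2) ≈ 3.6503.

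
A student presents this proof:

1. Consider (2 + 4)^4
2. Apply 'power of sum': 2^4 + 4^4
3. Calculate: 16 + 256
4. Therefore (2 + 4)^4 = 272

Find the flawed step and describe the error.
Step 2: Apply 'power of sum': 2^4 + 4^4

Step 2 incorrectly applies a non-existent rule '(a+b)^n = a^n + b^n'. This is false in general. The correct expansion uses the binomial theorem. The actual value is (2 + 4)^4 = 6^4 = 1296, not 272.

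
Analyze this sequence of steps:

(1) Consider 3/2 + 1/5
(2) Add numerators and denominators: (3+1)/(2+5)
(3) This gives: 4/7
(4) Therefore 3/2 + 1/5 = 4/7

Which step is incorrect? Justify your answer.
Step 2: Add numerators and denominators: (3+1)/(2+5)

Step 2 incorrectly adds fractions by separately adding numerators and denominators. This is wrong. The correct method requires a common denominator: 3/2 + 1/5 = (3×5 + 1×2)/(2×5) = 17/10 = 17/10. The method used gives 4/7, which is different.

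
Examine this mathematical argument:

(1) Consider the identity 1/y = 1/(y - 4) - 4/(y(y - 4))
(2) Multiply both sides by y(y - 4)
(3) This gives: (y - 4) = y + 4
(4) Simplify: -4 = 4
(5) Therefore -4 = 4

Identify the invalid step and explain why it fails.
Step 3: This gives: (y - 4) = y + 4

Step 3 makes a sign error when clearing denominators. Multiplying -4/(y(y - 4)) by y(y - 4) gives -4, not +4. The correct result is (y - 4) = y - 4, which is trivially true, not (y - 4) = y + 4. (Step 1 is a valid identity: 1/(y - 4) - 4/(y(y - 4)) = (y - 4)/(y(y - 4)) = 1/y.)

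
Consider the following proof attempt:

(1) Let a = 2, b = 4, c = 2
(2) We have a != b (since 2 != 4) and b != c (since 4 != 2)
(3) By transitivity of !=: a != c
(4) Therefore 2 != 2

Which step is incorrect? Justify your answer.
Step 3: By transitivity of !=: a != c

Step 3 incorrectly applies transitivity to the '!=' relation. Transitivity states: if a R b and b R c, then a R c. However, '!=' is not transitive. Counterexample: 2 != 4 and 4 != 2, but 2 = 2 (both equal 2). Transitivity holds for relations like <, <=, =, but not for !=.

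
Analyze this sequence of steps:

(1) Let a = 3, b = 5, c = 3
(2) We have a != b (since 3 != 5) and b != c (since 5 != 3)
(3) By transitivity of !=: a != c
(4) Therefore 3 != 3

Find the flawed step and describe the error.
Step 3: By transitivity of !=: a != c

Step 3 incorrectly applies transitivity to the '!=' relation. Transitivity states: if a R b and b R c, then a R c. However, '!=' is not transitive. Counterexample: 3 != 5 and 5 != 3, but 3 = 3 (both equal 3). Transitivity holds for relations like <, <=, =, but not for !=.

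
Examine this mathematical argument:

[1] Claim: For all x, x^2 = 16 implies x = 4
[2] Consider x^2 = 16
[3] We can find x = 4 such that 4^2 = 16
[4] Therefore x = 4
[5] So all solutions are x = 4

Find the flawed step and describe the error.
Step 4: Therefore x = 4

Step 4 incorrectly concludes that x = 4 is the only solution. The proof shows that x = 4 is A solution (existence), but does not show it is the ONLY solution (uniqueness). In fact, x = -4 is also a solution since (-4)^2 = 16. Finding one solution doesn't prove there are no others.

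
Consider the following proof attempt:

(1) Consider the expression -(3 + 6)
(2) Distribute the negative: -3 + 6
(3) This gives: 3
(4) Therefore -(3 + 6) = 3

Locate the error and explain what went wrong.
Step 2: Distribute the negative: -3 + 6

Step 2 incorrectly distributes the negative sign. The correct distribution is -(3 + 6) = -3 - 6 = -9. The negative must be applied to both terms, not just the first. The error treats -(3 + 6) as -3 + 6, which equals 3 instead of -9.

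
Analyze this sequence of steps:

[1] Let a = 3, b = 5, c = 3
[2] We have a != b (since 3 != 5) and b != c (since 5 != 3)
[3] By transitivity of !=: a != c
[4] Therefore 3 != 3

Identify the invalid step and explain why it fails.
Step 3: By transitivity of !=: a != c

Step 3 incorrectly applies transitivity to the '!=' relation. Transitivity states: if a R b and b R c, then a R c. However, '!=' is not transitive. Counterexample: 3 != 5 and 5 != 3, but 3 = 3 (both equal 3). Transitivity holds for relations like <, <=, =, but not for !=.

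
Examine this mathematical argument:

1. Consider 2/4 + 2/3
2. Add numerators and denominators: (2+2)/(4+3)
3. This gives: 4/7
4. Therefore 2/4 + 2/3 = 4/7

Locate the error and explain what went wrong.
Step 2: Add numerators and denominators: (2+2)/(4+3)

Step 2 incorrectly adds fractions by separately adding numerators and denominators. This is wrong. The correct method requires a common denominator: 2/4 + 2/3 = (2×3 + 2×4)/(4×3) = 14/12 = 7/6. The method used gives 4/7, which is different.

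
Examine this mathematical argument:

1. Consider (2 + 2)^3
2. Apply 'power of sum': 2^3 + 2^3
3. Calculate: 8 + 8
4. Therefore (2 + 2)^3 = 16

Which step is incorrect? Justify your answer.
Step 2: Apply 'power of sum': 2^3 + 2^3

Step 2 incorrectly applies a non-existent rule '(a+b)^n = a^n + b^n'. This is false in general. The correct expansion uses the binomial theorem. The actual value is (2 + 2)^3 = 4^3 = 64, not 16.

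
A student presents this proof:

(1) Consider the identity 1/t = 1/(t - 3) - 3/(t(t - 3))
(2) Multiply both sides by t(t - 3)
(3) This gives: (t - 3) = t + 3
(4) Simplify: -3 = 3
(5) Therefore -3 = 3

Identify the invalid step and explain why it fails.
Step 3: This gives: (t - 3) = t + 3

Step 3 makes a sign error when clearing denominators. Multiplying -3/(t(t - 3)) by t(t - 3) gives -3, not +3. The correct result is (t - 3) = t - 3, which is trivially true, not (t - 3) = t + 3. (Step 1 is a valid identity: 1/(t - 3) - 3/(t(t - 3)) = (t - 3)/(t(t - 3)) = 1/t.)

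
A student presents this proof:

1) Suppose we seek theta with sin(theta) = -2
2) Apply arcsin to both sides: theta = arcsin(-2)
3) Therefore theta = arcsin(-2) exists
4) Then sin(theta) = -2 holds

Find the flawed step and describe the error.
Step 2: Apply arcsin to both sides: theta = arcsin(-2)

Step 2 applies arcsin to -2. However, arcsin(x) is only defined for x in [-1, 1] because sin(theta) can only produce values in that range. Since |-2| > 1, arcsin(-2) is undefined. There is no angle whose sine equals -2.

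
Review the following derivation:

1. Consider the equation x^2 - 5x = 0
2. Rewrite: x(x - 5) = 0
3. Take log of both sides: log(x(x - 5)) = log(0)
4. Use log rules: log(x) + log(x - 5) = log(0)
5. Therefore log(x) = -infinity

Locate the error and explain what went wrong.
Step 3: Take log of both sides: log(x(x - 5)) = log(0)

Step 3 takes the logarithm of both sides, resulting in log(0) on the right side. The logarithm is only defined for positive numbers; log(0) is undefined (approaches negative infinity). This operation is invalid.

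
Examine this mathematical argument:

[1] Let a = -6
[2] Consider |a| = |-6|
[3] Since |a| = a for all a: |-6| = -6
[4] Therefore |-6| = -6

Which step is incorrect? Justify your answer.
Step 3: Since |a| = a for all a: |-6| = -6

Step 3 incorrectly states that |a| = a for all a. The correct definition is |a| = a when a >= 0, and |a| = -a when a < 0. Since -6 < 0, we have |-6| = -(-6) = 6, not -6.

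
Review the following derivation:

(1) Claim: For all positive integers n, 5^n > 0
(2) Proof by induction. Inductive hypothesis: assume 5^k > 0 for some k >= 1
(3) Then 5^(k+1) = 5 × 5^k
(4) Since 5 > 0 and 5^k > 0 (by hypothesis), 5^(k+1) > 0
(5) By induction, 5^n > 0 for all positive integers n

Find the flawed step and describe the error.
Step 5: By induction, 5^n > 0 for all positive integers n

Step 5 concludes the proof by induction, but no base case was ever established. A valid induction proof requires: (1) a base case proving 5^1 > 0, and (2) an inductive step showing IF 5^k > 0 THEN 5^(k+1) > 0. Steps 2-4 correctly establish the inductive step, but without the base case the conclusion in step 5 does not follow.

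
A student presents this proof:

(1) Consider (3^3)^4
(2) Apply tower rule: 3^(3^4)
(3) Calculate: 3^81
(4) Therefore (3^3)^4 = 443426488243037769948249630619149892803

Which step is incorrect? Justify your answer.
Step 2: Apply tower rule: 3^(3^4)

Step 2 incorrectly states that (a^b)^c = a^(b^c). The correct rule is (a^b)^c = a^(b×c). The actual value is (3^3)^4 = 3^12 = 531441, not 3^81 = 443426488243037769948249630619149892803.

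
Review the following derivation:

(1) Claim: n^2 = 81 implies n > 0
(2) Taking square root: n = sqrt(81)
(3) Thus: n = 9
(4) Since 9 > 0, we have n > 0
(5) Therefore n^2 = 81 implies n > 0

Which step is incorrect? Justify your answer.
Step 2: Taking square root: n = sqrt(81)

Step 2 takes the square root and assumes the positive root only. The equation n^2 = 81 actually has two solutions: n = 9 and n = -9. The proof silently assumes n > 0 without justification, then uses this assumption to conclude n > 0, which is circular. The counterexample n = -9 shows the claim is false.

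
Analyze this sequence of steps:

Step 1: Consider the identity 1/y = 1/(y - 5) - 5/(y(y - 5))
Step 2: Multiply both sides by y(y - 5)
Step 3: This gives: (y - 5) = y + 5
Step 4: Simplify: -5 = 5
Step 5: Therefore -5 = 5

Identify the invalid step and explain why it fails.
Step 3: This gives: (y - 5) = y + 5

Step 3 makes a sign error when clearing denominators. Multiplying -5/(y(y - 5)) by y(y - 5) gives -5, not +5. The correct result is (y - 5) = y - 5, which is trivially true, not (y - 5) = y + 5. (Step 1 is a valid identity: 1/(y - 5) - 5/(y(y - 5)) = (y - 5)/(y(y - 5)) = 1/y.)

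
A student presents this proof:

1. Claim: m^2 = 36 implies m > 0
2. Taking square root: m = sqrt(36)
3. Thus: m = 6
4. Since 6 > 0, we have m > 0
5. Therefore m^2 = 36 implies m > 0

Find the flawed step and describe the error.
Step 2: Taking square root: m = sqrt(36)

Step 2 takes the square root and assumes the positive root only. The equation m^2 = 36 actually has two solutions: m = 6 and m = -6. The proof silently assumes m > 0 without justification, then uses this assumption to conclude m > 0, which is circular. The counterexample m = -6 shows the claim is false.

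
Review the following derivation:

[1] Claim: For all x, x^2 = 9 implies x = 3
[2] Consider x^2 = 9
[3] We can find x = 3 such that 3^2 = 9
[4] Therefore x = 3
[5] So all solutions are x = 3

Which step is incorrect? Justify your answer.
Step 4: Therefore x = 3

Step 4 incorrectly concludes that x = 3 is the only solution. The proof shows that x = 3 is A solution (existence), but does not show it is the ONLY solution (uniqueness). In fact, x = -3 is also a solution since (-3)^2 = 9. Finding one solution doesn't prove there are no others.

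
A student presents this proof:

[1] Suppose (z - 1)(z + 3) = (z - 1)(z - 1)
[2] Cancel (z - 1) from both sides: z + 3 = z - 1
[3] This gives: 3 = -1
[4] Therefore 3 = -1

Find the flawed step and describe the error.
Step 2: Cancel (z - 1) from both sides: z + 3 = z - 1

Step 2 cancels (z - 1) from both sides. This is only valid if (z - 1) ≠ 0, i.e., z ≠ 1. When z = 1, both sides equal zero regardless of the other factors. The correct approach requires considering z = 1 as a separate case.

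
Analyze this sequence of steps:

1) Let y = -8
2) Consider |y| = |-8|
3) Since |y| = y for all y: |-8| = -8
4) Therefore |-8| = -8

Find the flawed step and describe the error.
Step 3: Since |y| = y for all y: |-8| = -8

Step 3 incorrectly states that |y| = y for all y. The correct definition is |y| = y when y >= 0, and |y| = -y when y < 0. Since -8 < 0, we have |-8| = -(-8) = 8, not -8.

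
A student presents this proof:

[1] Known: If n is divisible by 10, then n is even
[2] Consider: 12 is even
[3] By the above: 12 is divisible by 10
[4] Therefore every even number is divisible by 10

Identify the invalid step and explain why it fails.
Step 3: By the above: 12 is divisible by 10

Step 3 commits the fallacy of affirming the consequent. The known fact 'divisible by 10 → even' does NOT imply 'even → divisible by 10'. That would be the converse, which is false. For example, 12 is even but 12 ÷ 10 = 1.20, which is not an integer.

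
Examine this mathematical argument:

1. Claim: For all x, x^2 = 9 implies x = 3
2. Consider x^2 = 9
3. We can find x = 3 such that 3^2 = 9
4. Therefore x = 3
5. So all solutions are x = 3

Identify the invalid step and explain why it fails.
Step 4: Therefore x = 3

Step 4 incorrectly concludes that x = 3 is the only solution. The proof shows that x = 3 is A solution (existence), but does not show it is the ONLY solution (uniqueness). In fact, x = -3 is also a solution since (-3)^2 = 9. Finding one solution doesn't prove there are no others.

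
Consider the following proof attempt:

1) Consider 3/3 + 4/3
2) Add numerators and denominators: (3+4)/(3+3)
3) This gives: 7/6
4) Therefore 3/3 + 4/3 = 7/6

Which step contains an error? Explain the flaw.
Step 2: Add numerators and denominators: (3+4)/(3+3)

Step 2 incorrectly adds fractions by separately adding numerators and denominators. This is wrong. The correct method requires a common denominator: 3/3 + 4/3 = (3×3 + 4×3)/(3×3) = 21/9 = 7/3. The method used gives 7/6, which is different.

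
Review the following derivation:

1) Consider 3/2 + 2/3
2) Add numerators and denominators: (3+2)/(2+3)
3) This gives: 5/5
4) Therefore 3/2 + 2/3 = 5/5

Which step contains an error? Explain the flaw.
Step 2: Add numerators and denominators: (3+2)/(2+3)

Step 2 incorrectly adds fractions by separately adding numerators and denominators. This is wrong. The correct method requires a common denominator: 3/2 + 2/3 = (3×3 + 2×2)/(2×3) = 13/6 = 13/6. The method used gives 5/5, which is different.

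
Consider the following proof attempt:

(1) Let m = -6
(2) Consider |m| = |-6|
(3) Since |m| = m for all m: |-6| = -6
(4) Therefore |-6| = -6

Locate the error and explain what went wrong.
Step 3: Since |m| = m for all m: |-6| = -6

Step 3 incorrectly states that |m| = m for all m. The correct definition is |m| = m when m >= 0, and |m| = -m when m < 0. Since -6 < 0, we have |-6| = -(-6) = 6, not -6.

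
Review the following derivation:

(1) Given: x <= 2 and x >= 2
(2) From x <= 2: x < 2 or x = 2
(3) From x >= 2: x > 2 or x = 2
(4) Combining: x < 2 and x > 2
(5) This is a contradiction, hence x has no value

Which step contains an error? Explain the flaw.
Step 4: Combining: x < 2 and x > 2

Step 4 incorrectly combines the conditions. From x <= 2 and x >= 2, the intersection is x = 2. The error treats the 'or' cases as 'and' requirements. The correct conclusion is that x = 2 is the unique solution, not that no solution exists.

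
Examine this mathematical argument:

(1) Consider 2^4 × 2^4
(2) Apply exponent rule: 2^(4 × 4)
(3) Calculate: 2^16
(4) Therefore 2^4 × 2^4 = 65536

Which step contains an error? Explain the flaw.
Step 2: Apply exponent rule: 2^(4 × 4)

Step 2 incorrectly states that a^b × a^c = a^(b×c). The correct rule is a^b × a^c = a^(b+c). The actual value is 2^4 × 2^4 = 2^8 = 256, not 2^16 = 65536.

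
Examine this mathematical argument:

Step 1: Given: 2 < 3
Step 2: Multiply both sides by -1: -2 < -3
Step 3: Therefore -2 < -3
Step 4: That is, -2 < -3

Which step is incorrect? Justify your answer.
Step 2: Multiply both sides by -1: -2 < -3

Step 2 multiplies both sides by -1 but fails to reverse the inequality sign. When multiplying (or dividing) an inequality by a negative number, the direction must be reversed. Since 2 < 3, we should get -2 > -3, i.e., -2 > -3.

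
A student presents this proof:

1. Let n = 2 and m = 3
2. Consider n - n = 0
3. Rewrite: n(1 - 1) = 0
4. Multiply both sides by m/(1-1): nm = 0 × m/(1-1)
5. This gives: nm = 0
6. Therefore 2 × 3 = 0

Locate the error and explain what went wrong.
Step 4: Multiply both sides by m/(1-1): nm = 0 × m/(1-1)

Step 4 multiplies both sides by m/(1-1). However, 1-1 = 0, so this is multiplication by m/0, which is undefined. We cannot multiply by an undefined expression.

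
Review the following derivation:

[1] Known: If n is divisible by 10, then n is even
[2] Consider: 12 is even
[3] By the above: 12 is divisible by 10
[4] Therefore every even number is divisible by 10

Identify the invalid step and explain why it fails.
Step 3: By the above: 12 is divisible by 10

Step 3 commits the fallacy of affirming the consequent. The known fact 'divisible by 10 → even' does NOT imply 'even → divisible by 10'. That would be the converse, which is false. For example, 12 is even but 12 ÷ 10 = 1.20, which is not an integer.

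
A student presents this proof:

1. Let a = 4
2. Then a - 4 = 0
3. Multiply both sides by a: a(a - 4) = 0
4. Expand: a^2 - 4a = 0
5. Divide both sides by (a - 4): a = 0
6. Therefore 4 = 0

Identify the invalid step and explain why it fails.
Step 5: Divide both sides by (a - 4): a = 0

Step 5 divides both sides by (a - 4). However, since a = 4, we have (a - 4) = 0. Division by zero is undefined, making this step invalid.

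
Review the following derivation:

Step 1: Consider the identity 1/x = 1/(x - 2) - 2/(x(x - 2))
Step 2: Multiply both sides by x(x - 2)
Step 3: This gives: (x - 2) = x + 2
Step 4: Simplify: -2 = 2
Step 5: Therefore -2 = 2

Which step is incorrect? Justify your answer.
Step 3: This gives: (x - 2) = x + 2

Step 3 makes a sign error when clearing denominators. Multiplying -2/(x(x - 2)) by x(x - 2) gives -2, not +2. The correct result is (x - 2) = x - 2, which is trivially true, not (x - 2) = x + 2. (Step 1 is a valid identity: 1/(x - 2) - 2/(x(x - 2)) = (x - 2)/(x(x - 2)) = 1/x.)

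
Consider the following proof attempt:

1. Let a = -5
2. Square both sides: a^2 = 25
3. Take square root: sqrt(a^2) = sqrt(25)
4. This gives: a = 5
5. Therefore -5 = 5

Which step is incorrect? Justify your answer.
Step 4: This gives: a = 5

Step 4 incorrectly states that sqrt(a^2) = a. The correct identity is sqrt(a^2) = |a|. Since a = -5 < 0, we have sqrt(a^2) = |-5| = 5, not a = -5.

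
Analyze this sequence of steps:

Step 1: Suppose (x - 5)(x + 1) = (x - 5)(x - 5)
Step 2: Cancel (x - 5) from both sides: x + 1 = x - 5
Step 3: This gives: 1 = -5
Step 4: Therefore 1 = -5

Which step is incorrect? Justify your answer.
Step 2: Cancel (x - 5) from both sides: x + 1 = x - 5

Step 2 cancels (x - 5) from both sides. This is only valid if (x - 5) ≠ 0, i.e., x ≠ 5. When x = 5, both sides equal zero regardless of the other factors. The correct approach requires considering x = 5 as a separate case.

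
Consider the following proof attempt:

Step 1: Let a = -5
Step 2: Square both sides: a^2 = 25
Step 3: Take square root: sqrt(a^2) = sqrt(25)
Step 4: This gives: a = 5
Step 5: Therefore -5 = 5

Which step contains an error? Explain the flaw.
Step 4: This gives: a = 5

Step 4 incorrectly states that sqrt(a^2) = a. The correct identity is sqrt(a^2) = |a|. Since a = -5 < 0, we have sqrt(a^2) = |-5| = 5, not a = -5.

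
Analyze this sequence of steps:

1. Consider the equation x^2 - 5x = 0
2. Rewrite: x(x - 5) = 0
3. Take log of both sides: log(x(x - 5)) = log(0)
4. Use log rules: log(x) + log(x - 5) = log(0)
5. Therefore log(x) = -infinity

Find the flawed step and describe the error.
Step 3: Take log of both sides: log(x(x - 5)) = log(0)

Step 3 takes the logarithm of both sides, resulting in log(0) on the right side. The logarithm is only defined for positive numbers; log(0) is undefined (approaches negative infinity). This operation is invalid.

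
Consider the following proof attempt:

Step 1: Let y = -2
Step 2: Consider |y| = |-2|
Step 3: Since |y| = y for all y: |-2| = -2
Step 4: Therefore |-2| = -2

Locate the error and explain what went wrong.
Step 3: Since |y| = y for all y: |-2| = -2

Step 3 incorrectly states that |y| = y for all y. The correct definition is |y| = y when y >= 0, and |y| = -y when y < 0. Since -2 < 0, we have |-2| = -(-2) = 2, not -2.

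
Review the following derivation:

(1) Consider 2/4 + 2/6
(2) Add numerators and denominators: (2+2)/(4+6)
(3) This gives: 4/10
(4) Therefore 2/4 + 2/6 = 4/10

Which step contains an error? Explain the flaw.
Step 2: Add numerators and denominators: (2+2)/(4+6)

Step 2 incorrectly adds fractions by separately adding numerators and denominators. This is wrong. The correct method requires a common denominator: 2/4 + 2/6 = (2×6 + 2×4)/(4×6) = 20/24 = 5/6. The method used gives 4/10, which is different.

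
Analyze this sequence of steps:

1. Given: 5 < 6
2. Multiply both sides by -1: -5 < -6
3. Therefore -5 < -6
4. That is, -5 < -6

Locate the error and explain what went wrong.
Step 2: Multiply both sides by -1: -5 < -6

Step 2 multiplies both sides by -1 but fails to reverse the inequality sign. When multiplying (or dividing) an inequality by a negative number, the direction must be reversed. Since 5 < 6, we should get -5 > -6, i.e., -5 > -6.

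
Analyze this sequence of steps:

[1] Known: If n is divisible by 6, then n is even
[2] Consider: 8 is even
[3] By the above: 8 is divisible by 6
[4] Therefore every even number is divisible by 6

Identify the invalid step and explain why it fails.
Step 3: By the above: 8 is divisible by 6

Step 3 commits the fallacy of affirming the consequent. The known fact 'divisible by 6 → even' does NOT imply 'even → divisible by 6'. That would be the converse, which is false. For example, 8 is even but 8 ÷ 6 = 1.33, which is not an integer.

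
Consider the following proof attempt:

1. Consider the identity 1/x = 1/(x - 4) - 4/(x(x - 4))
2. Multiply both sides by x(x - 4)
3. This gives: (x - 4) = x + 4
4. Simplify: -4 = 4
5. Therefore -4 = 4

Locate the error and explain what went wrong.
Step 3: This gives: (x - 4) = x + 4

Step 3 makes a sign error when clearing denominators. Multiplying -4/(x(x - 4)) by x(x - 4) gives -4, not +4. The correct result is (x - 4) = x - 4, which is trivially true, not (x - 4) = x + 4. (Step 1 is a valid identity: 1/(x - 4) - 4/(x(x - 4)) = (x - 4)/(x(x - 4)) = 1/x.)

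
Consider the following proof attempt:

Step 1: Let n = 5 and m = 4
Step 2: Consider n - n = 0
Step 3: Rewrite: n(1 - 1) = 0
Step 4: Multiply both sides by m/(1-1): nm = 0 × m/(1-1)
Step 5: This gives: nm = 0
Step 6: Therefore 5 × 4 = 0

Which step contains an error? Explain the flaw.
Step 4: Multiply both sides by m/(1-1): nm = 0 × m/(1-1)

Step 4 multiplies both sides by m/(1-1). However, 1-1 = 0, so this is multiplication by m/0, which is undefined. We cannot multiply by an undefined expression.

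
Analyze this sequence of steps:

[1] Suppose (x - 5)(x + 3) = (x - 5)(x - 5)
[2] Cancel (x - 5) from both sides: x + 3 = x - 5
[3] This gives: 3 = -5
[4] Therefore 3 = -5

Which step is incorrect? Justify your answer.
Step 2: Cancel (x - 5) from both sides: x + 3 = x - 5

Step 2 cancels (x - 5) from both sides. This is only valid if (x - 5) ≠ 0, i.e., x ≠ 5. When x = 5, both sides equal zero regardless of the other factors. The correct approach requires considering x = 5 as a separate case.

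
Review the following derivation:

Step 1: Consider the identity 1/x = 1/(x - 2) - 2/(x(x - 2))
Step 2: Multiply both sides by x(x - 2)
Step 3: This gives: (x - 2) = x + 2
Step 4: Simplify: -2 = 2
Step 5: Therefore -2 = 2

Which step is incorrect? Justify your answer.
Step 3: This gives: (x - 2) = x + 2

Step 3 makes a sign error when clearing denominators. Multiplying -2/(x(x - 2)) by x(x - 2) gives -2, not +2. The correct result is (x - 2) = x - 2, which is trivially true, not (x - 2) = x + 2. (Step 1 is a valid identity: 1/(x - 2) - 2/(x(x - 2)) = (x - 2)/(x(x - 2)) = 1/x.)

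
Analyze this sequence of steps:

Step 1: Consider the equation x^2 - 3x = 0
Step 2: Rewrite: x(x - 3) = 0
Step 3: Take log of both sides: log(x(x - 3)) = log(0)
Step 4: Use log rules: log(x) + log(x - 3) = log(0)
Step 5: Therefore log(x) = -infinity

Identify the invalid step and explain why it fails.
Step 3: Take log of both sides: log(x(x - 3)) = log(0)

Step 3 takes the logarithm of both sides, resulting in log(0) on the right side. The logarithm is only defined for positive numbers; log(0) is undefined (approaches negative infinity). This operation is invalid.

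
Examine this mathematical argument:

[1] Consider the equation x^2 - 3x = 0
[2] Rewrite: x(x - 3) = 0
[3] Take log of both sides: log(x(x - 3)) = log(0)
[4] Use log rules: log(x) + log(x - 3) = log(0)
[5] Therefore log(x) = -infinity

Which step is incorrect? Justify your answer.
Step 3: Take log of both sides: log(x(x - 3)) = log(0)

Step 3 takes the logarithm of both sides, resulting in log(0) on the right side. The logarithm is only defined for positive numbers; log(0) is undefined (approaches negative infinity). This operation is invalid.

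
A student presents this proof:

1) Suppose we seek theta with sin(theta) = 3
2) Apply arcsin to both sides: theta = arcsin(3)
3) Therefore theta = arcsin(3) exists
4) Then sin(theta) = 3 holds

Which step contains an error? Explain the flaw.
Step 2: Apply arcsin to both sides: theta = arcsin(3)

Step 2 applies arcsin to 3. However, arcsin(x) is only defined for x in [-1, 1] because sin(theta) can only produce values in that range. Since |3| > 1, arcsin(3) is undefined. There is no angle whose sine equals 3.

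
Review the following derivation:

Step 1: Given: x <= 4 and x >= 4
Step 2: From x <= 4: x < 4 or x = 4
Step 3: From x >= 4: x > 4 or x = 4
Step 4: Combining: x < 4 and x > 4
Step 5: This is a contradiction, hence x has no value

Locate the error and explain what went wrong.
Step 4: Combining: x < 4 and x > 4

Step 4 incorrectly combines the conditions. From x <= 4 and x >= 4, the intersection is x = 4. The error treats the 'or' cases as 'and' requirements. The correct conclusion is that x = 4 is the unique solution, not that no solution exists.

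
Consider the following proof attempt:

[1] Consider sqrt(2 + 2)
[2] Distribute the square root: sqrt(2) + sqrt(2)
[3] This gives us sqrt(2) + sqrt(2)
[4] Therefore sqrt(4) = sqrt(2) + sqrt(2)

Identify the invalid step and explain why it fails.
Step 2: Distribute the square root: sqrt(2) + sqrt(2)

Step 2 incorrectly 'distributes' the square root over addition. The square root function does not distribute: sqrt(a + b) ≠ sqrt(a) + sqrt(b). In fact, sqrt(2 + 2) = sqrt(4) ≈ 2.0000, while sqrt(2) + sqrt(2) ≈ 2.8284.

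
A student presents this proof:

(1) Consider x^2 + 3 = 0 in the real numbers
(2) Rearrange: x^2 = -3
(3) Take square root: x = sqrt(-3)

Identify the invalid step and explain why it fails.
Step 3: Take square root: x = sqrt(-3)

Step 3 takes the square root of -3, which is negative. In the real number system, the square root of a negative number is undefined. The equation x^2 + 3 = 0 has no real solutions. Square roots of negative numbers only exist in the complex numbers.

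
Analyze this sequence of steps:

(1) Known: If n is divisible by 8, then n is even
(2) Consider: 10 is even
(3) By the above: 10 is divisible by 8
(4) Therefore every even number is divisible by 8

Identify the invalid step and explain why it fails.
Step 3: By the above: 10 is divisible by 8

Step 3 commits the fallacy of affirming the consequent. The known fact 'divisible by 8 → even' does NOT imply 'even → divisible by 8'. That would be the converse, which is false. For example, 10 is even but 10 ÷ 8 = 1.25, which is not an integer.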